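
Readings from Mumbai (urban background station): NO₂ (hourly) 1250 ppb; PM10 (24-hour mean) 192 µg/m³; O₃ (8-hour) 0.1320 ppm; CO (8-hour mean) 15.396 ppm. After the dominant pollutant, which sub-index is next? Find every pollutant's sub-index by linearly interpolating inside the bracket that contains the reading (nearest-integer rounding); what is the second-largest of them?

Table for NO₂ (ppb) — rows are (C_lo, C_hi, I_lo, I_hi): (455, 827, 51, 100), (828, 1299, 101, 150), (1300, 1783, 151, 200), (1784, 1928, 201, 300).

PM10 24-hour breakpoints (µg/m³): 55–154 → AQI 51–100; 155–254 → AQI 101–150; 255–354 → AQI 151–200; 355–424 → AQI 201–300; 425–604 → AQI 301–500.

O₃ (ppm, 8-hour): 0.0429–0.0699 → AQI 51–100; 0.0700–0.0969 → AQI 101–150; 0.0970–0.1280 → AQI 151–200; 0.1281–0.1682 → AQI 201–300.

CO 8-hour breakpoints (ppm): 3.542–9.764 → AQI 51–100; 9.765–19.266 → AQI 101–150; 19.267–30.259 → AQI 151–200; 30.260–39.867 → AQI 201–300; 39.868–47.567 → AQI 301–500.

145

NO₂: row 828–1299 (AQI 101–150). (150−101)·(1250−828)/(1299−828) + 101 = 49·422/471 + 101 ≈ 144.90 → 145.
PM10 192: bracket 155–254 → index 101–150; slope 49/99, offset 37.
AQI = 101 + 49/99·37 ≈ 119.31 ⇒ 119.
O₃: 0.1320 lies in 0.1281–0.1682, so I_lo=201, I_hi=300, C_lo=0.1281, C_hi=0.1682.
(300−201)/(0.1682−0.1281) × (0.1320−0.1281) + 201 = 99/0.0401 × 0.0039 + 201 ≈ 210.63 → 211.
CO: 15.396 lies in 9.765–19.266, so I_lo=101, I_hi=150, C_lo=9.765, C_hi=19.266.
(150−101)/(19.266−9.765) × (15.396−9.765) + 101 = 49/9.501 × 5.631 + 101 ≈ 130.04 → 130.
Sub-indices: NO₂→145, PM10→119, O₃→211, CO→130. Ranked high→low: 211, 145, 130, 119. Second-highest sub-index = 145.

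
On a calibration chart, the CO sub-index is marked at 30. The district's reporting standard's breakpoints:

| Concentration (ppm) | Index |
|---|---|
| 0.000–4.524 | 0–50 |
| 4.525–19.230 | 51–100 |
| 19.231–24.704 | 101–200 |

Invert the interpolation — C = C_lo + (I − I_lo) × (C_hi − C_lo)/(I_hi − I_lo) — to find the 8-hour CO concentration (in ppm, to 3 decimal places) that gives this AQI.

2.714

AQI 30 lies in the 0–50 band, which corresponds to 0.000–4.524 ppm.
C = 0.000 + (30−0)×(4.524−0.000)/(50−0) = 0.000 + 30×4.524/50 ≈ 2.71440 ppm → 2.714 ppm to 3 dp.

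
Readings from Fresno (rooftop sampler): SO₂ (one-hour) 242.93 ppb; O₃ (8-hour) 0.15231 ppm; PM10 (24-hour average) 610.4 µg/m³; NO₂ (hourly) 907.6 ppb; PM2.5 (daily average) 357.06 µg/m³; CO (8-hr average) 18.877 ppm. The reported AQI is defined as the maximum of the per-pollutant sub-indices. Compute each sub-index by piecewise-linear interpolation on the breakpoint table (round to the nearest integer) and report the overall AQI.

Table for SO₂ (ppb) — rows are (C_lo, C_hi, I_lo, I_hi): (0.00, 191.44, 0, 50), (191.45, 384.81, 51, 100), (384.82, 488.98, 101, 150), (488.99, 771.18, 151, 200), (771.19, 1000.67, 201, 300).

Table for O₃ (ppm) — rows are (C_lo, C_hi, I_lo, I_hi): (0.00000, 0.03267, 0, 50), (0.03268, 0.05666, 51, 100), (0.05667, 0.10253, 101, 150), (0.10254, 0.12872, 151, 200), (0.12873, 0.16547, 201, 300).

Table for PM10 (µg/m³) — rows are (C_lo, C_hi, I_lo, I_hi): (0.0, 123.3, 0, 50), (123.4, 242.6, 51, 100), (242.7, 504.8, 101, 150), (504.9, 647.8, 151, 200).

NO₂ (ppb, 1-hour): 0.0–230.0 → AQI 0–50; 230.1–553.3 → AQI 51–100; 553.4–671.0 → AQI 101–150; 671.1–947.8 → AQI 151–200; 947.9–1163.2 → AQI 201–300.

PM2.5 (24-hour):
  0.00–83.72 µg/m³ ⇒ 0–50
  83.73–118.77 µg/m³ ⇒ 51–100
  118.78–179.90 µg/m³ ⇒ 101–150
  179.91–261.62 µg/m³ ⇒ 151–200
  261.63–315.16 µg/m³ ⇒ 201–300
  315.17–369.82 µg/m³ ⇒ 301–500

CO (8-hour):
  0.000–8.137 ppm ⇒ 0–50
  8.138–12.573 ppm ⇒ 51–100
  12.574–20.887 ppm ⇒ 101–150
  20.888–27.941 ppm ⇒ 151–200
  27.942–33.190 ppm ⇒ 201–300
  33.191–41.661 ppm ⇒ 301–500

SO₂: 242.93 ∈ [191.45, 384.81] ↔ index [51, 100].
51 + (242.93−191.45)·(100−51)/(384.81−191.45) = 51 + 51.48·49/193.36 ≈ 64.05, so AQI = 64.
O₃: row 0.12873–0.16547 (AQI 201–300). (300−201)·(0.15231−0.12873)/(0.16547−0.12873) + 201 = 99·0.02358/0.03674 + 201 ≈ 264.54 → 265.
PM10: row 504.9–647.8 (AQI 151–200). (200−151)·(610.4−504.9)/(647.8−504.9) + 151 = 49·105.5/142.9 + 151 ≈ 187.18 → 187.
NO₂: 907.6 ∈ [671.1, 947.8] ↔ index [151, 200].
151 + (907.6−671.1)·(200−151)/(947.8−671.1) = 151 + 236.5·49/276.7 ≈ 192.88, so AQI = 193.
PM2.5: 357.06 ∈ [315.17, 369.82] ↔ index [301, 500].
301 + (357.06−315.17)·(500−301)/(369.82−315.17) = 301 + 41.89·199/54.65 ≈ 453.54, so AQI = 454.
CO: row 12.574–20.887 (AQI 101–150). (150−101)·(18.877−12.574)/(20.887−12.574) + 101 = 49·6.303/8.313 + 101 ≈ 138.15 → 138.
Sub-indices: SO₂→64, O₃→265, PM10→187, NO₂→193, PM2.5→454, CO→138. Overall AQI = max = 454; dominant pollutant is PM2.5.

454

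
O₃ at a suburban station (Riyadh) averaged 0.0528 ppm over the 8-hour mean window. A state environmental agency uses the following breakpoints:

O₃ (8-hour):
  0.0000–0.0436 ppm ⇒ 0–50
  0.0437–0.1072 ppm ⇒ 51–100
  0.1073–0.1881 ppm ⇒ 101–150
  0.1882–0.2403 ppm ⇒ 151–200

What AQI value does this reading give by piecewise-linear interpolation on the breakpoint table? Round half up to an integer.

58

O₃: 0.0528 lies in 0.0437–0.1072, so I_lo=51, I_hi=100, C_lo=0.0437, C_hi=0.1072.
(100−51)/(0.1072−0.0437) × (0.0528−0.0437) + 51 = 49/0.0635 × 0.0091 + 51 ≈ 58.02 → 58.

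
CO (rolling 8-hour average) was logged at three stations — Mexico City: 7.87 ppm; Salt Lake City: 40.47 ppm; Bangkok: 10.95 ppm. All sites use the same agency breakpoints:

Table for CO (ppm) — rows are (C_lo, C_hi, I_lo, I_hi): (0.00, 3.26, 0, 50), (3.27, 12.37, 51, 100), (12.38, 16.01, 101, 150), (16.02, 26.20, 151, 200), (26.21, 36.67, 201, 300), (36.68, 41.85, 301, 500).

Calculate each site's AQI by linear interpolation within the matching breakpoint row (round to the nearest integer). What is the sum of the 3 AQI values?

Mexico City: 7.87 lies in 3.27–12.37, so I_lo=51, I_hi=100, C_lo=3.27, C_hi=12.37.
(100−51)/(12.37−3.27) × (7.87−3.27) + 51 = 49/9.10 × 4.60 + 51 ≈ 75.77 → 76.
Salt Lake City: 40.47 ∈ [36.68, 41.85] ↔ index [301, 500].
301 + (40.47−36.68)·(500−301)/(41.85−36.68) = 301 + 3.79·199/5.17 ≈ 446.88, so AQI = 447.
Bangkok: row 3.27–12.37 (AQI 51–100). (100−51)·(10.95−3.27)/(12.37−3.27) + 51 = 49·7.68/9.10 + 51 ≈ 92.35 → 92.
AQIs: Mexico City=76, Salt Lake City=447, Bangkok=92. Sum = 76 + 447 + 92 = 615.

615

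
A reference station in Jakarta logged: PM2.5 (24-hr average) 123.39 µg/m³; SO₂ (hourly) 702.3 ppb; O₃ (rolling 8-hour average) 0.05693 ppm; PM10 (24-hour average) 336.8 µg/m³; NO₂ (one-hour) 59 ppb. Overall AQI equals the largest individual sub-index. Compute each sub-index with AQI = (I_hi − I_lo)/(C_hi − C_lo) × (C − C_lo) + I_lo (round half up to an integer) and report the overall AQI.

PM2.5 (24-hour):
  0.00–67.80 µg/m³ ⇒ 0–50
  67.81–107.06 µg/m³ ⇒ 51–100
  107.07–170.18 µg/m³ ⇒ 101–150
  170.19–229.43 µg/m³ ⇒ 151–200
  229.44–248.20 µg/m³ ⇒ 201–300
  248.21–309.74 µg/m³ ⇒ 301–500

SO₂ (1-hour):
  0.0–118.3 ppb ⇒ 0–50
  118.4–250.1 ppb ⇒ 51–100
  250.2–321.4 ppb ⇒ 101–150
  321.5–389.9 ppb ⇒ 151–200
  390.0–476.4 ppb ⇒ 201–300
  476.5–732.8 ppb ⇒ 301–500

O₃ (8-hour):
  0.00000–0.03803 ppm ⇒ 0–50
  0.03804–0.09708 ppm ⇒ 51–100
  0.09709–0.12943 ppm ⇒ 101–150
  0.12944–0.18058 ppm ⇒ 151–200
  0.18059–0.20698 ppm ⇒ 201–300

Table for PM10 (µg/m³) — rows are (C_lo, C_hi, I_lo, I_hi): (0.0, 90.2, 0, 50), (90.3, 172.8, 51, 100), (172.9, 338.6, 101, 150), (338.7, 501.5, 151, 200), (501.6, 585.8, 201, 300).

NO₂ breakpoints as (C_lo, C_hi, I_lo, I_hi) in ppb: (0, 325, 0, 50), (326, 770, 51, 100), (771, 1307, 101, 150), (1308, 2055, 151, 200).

PM2.5: row 107.07–170.18 (AQI 101–150). (150−101)·(123.39−107.07)/(170.18−107.07) + 101 = 49·16.32/63.11 + 101 ≈ 113.67 → 114.
SO₂: 702.3 ∈ [476.5, 732.8] ↔ index [301, 500].
301 + (702.3−476.5)·(500−301)/(732.8−476.5) = 301 + 225.8·199/256.3 ≈ 476.32, so AQI = 476.
O₃: 0.05693 ∈ [0.03804, 0.09708] ↔ index [51, 100].
51 + (0.05693−0.03804)·(100−51)/(0.09708−0.03804) = 51 + 0.01889·49/0.05904 ≈ 66.68, so AQI = 67.
PM10: 336.8 lies in 172.9–338.6, so I_lo=101, I_hi=150, C_lo=172.9, C_hi=338.6.
(150−101)/(338.6−172.9) × (336.8−172.9) + 101 = 49/165.7 × 163.9 + 101 ≈ 149.47 → 149.
NO₂: row 0–325 (AQI 0–50). (50−0)·(59−0)/(325−0) + 0 = 50·59/325 + 0 ≈ 9.08 → 9.
Sub-indices: PM2.5→114, SO₂→476, O₃→67, PM10→149, NO₂→9. Overall AQI = max = 476; dominant pollutant is SO₂.
AQI 476: Hazardous.

476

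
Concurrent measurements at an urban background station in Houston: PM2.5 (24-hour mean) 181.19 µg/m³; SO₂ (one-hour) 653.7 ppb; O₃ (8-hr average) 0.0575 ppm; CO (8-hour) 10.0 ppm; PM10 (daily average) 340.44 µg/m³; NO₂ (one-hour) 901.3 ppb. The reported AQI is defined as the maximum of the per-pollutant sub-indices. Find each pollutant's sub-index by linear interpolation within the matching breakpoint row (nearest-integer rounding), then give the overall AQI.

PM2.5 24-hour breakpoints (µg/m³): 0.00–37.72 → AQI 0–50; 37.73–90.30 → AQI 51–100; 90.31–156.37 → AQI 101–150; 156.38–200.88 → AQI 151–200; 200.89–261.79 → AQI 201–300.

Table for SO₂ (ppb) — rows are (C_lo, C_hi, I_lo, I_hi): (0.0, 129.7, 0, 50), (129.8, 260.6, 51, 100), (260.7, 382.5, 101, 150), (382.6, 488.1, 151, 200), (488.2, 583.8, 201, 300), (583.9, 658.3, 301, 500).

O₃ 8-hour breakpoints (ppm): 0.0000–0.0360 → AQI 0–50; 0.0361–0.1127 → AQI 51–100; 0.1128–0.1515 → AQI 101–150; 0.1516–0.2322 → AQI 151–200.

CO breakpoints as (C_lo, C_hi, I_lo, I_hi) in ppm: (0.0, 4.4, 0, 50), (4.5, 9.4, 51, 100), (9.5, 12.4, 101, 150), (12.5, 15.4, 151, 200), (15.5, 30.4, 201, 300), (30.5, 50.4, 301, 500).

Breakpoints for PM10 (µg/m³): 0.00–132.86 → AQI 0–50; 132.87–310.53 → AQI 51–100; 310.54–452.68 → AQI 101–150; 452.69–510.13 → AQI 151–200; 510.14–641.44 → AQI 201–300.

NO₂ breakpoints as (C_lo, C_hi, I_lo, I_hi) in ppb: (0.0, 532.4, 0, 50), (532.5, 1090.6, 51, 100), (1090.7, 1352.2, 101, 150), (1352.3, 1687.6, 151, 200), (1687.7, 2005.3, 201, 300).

488

PM2.5: 181.19 lies in 156.38–200.88, so I_lo=151, I_hi=200, C_lo=156.38, C_hi=200.88.
(200−151)/(200.88−156.38) × (181.19−156.38) + 151 = 49/44.50 × 24.81 + 151 ≈ 178.32 → 178.
SO₂: 653.7 ∈ [583.9, 658.3] ↔ index [301, 500].
301 + (653.7−583.9)·(500−301)/(658.3−583.9) = 301 + 69.8·199/74.4 ≈ 487.70, so AQI = 488.
O₃: 0.0575 ∈ [0.0361, 0.1127] ↔ index [51, 100].
51 + (0.0575−0.0361)·(100−51)/(0.1127−0.0361) = 51 + 0.0214·49/0.0766 ≈ 64.69, so AQI = 65.
CO 10.0: bracket 9.5–12.4 → index 101–150; slope 49/2.9, offset 0.5.
AQI = 101 + 49/2.9·0.5 ≈ 109.45 ⇒ 109.
PM10: 340.44 ∈ [310.54, 452.68] ↔ index [101, 150].
101 + (340.44−310.54)·(150−101)/(452.68−310.54) = 101 + 29.90·49/142.14 ≈ 111.31, so AQI = 111.
NO₂ 901.3: bracket 532.5–1090.6 → index 51–100; slope 49/558.1, offset 368.8.
AQI = 51 + 49/558.1·368.8 ≈ 83.38 ⇒ 83.
Sub-indices: PM2.5→178, SO₂→488, O₃→65, CO→109, PM10→111, NO₂→83. Overall AQI = max = 488; dominant pollutant is SO₂.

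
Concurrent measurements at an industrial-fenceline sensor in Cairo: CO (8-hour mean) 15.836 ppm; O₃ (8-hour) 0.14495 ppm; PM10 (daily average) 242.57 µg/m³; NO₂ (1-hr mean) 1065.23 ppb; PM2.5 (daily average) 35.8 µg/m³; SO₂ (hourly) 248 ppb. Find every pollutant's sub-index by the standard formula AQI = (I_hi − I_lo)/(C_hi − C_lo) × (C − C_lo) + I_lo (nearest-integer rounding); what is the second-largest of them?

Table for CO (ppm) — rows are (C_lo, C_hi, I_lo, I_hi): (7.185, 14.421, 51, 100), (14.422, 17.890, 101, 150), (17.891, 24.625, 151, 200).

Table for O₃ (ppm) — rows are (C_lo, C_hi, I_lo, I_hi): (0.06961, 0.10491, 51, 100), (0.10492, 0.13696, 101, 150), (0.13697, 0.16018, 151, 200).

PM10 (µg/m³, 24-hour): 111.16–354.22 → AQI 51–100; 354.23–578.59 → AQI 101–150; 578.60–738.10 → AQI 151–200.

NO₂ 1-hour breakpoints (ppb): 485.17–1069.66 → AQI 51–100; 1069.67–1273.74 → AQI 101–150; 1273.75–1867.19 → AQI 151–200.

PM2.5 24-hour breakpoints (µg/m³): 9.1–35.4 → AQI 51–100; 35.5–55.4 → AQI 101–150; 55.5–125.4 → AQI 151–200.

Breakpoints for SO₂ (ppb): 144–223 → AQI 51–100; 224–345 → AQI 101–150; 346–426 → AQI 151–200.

CO 15.836: bracket 14.422–17.890 → index 101–150; slope 49/3.468, offset 1.414.
AQI = 101 + 49/3.468·1.414 ≈ 120.98 ⇒ 121.
O₃ 0.14495: bracket 0.13697–0.16018 → index 151–200; slope 49/0.02321, offset 0.00798.
AQI = 151 + 49/0.02321·0.00798 ≈ 167.85 ⇒ 168.
PM10 242.57: bracket 111.16–354.22 → index 51–100; slope 49/243.06, offset 131.41.
AQI = 51 + 49/243.06·131.41 ≈ 77.49 ⇒ 77.
NO₂: 1065.23 ∈ [485.17, 1069.66] ↔ index [51, 100].
51 + (1065.23−485.17)·(100−51)/(1069.66−485.17) = 51 + 580.06·49/584.49 ≈ 99.63, so AQI = 100.
PM2.5: 35.8 ∈ [35.5, 55.4] ↔ index [101, 150].
101 + (35.8−35.5)·(150−101)/(55.4−35.5) = 101 + 0.3·49/19.9 ≈ 101.74, so AQI = 102.
SO₂: row 224–345 (AQI 101–150). (150−101)·(248−224)/(345−224) + 101 = 49·24/121 + 101 ≈ 110.72 → 111.
Sub-indices: CO→121, O₃→168, PM10→77, NO₂→100, PM2.5→102, SO₂→111. Ranked high→low: 168, 121, 111, 102, 100, 77. Second-highest sub-index = 121.

121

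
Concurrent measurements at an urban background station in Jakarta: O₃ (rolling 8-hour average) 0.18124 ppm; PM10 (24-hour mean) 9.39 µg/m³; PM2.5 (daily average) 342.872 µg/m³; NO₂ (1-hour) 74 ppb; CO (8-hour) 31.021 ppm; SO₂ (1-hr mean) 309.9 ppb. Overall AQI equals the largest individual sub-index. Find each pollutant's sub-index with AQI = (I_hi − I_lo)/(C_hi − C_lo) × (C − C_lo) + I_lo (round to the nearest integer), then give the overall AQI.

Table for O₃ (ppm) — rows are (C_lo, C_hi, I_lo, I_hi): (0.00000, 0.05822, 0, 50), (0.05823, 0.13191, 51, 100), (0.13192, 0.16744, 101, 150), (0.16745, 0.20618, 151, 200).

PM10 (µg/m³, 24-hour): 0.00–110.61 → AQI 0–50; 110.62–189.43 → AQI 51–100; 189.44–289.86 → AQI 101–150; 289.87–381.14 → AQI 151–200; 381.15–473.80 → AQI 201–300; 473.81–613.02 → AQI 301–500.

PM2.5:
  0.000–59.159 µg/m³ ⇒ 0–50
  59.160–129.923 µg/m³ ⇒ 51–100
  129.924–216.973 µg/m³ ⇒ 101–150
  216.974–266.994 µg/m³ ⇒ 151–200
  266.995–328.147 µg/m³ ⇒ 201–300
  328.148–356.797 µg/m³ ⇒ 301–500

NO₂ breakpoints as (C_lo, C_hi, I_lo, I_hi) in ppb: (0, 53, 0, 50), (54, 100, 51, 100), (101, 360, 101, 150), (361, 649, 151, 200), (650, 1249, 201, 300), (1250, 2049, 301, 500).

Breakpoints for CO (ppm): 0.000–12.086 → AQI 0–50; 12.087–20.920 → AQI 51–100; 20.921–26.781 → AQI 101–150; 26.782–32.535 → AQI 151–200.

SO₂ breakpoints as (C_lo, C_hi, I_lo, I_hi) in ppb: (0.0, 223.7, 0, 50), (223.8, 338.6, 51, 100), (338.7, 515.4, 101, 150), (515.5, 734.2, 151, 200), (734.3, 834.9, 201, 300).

O₃: 0.18124 ∈ [0.16745, 0.20618] ↔ index [151, 200].
151 + (0.18124−0.16745)·(200−151)/(0.20618−0.16745) = 151 + 0.01379·49/0.03873 ≈ 168.45, so AQI = 168.
PM10: 9.39 lies in 0.00–110.61, so I_lo=0, I_hi=50, C_lo=0.00, C_hi=110.61.
(50−0)/(110.61−0.00) × (9.39−0.00) + 0 = 50/110.61 × 9.39 + 0 ≈ 4.24 → 4.
PM2.5: row 328.148–356.797 (AQI 301–500). (500−301)·(342.872−328.148)/(356.797−328.148) + 301 = 199·14.724/28.649 + 301 ≈ 403.27 → 403.
NO₂: 74 ∈ [54, 100] ↔ index [51, 100].
51 + (74−54)·(100−51)/(100−54) = 51 + 20·49/46 ≈ 72.30, so AQI = 72.
CO: 31.021 lies in 26.782–32.535, so I_lo=151, I_hi=200, C_lo=26.782, C_hi=32.535.
(200−151)/(32.535−26.782) × (31.021−26.782) + 151 = 49/5.753 × 4.239 + 151 ≈ 187.10 → 187.
SO₂ 309.9: bracket 223.8–338.6 → index 51–100; slope 49/114.8, offset 86.1.
AQI = 51 + 49/114.8·86.1 ≈ 87.75 ⇒ 88.
Sub-indices: O₃→168, PM10→4, PM2.5→403, NO₂→72, CO→187, SO₂→88. Overall AQI = max = 403; dominant pollutant is PM2.5.

403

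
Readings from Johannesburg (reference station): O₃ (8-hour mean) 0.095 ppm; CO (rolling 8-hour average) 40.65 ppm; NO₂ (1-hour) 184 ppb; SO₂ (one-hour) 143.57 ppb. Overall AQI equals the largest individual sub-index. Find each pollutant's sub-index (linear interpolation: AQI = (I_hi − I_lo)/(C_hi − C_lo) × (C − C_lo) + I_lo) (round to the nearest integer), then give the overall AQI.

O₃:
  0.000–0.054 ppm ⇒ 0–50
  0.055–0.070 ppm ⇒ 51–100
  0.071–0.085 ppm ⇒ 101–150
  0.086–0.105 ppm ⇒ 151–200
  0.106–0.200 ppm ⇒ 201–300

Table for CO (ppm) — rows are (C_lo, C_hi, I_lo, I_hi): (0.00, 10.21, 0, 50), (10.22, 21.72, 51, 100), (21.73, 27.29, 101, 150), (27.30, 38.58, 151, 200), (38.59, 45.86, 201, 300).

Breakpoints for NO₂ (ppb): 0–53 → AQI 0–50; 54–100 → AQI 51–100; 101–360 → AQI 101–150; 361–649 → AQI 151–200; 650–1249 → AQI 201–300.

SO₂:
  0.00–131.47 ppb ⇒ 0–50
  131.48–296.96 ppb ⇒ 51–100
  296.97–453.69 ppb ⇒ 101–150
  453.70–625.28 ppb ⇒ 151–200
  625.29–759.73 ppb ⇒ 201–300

229

O₃: 0.095 lies in 0.086–0.105, so I_lo=151, I_hi=200, C_lo=0.086, C_hi=0.105.
(200−151)/(0.105−0.086) × (0.095−0.086) + 151 = 49/0.019 × 0.009 + 151 ≈ 174.21 → 174.
CO: row 38.59–45.86 (AQI 201–300). (300−201)·(40.65−38.59)/(45.86−38.59) + 201 = 99·2.06/7.27 + 201 ≈ 229.05 → 229.
NO₂: 184 lies in 101–360, so I_lo=101, I_hi=150, C_lo=101, C_hi=360.
(150−101)/(360−101) × (184−101) + 101 = 49/259 × 83 + 101 ≈ 116.70 → 117.
SO₂: 143.57 ∈ [131.48, 296.96] ↔ index [51, 100].
51 + (143.57−131.48)·(100−51)/(296.96−131.48) = 51 + 12.09·49/165.48 ≈ 54.58, so AQI = 55.
Sub-indices: O₃→174, CO→229, NO₂→117, SO₂→55. Overall AQI = max = 229; dominant pollutant is CO.
AQI 229: Very Unhealthy.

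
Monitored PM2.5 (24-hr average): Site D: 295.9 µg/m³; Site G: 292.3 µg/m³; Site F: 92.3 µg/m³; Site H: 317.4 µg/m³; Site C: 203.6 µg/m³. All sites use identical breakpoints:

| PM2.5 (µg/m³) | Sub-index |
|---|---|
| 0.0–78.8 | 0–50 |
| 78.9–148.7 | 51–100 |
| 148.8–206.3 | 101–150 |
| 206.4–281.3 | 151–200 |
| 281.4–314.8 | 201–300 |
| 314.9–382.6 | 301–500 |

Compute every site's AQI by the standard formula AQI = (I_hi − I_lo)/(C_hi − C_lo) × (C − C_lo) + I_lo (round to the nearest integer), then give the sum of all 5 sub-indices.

993

Site D: row 281.4–314.8 (AQI 201–300). (300−201)·(295.9−281.4)/(314.8−281.4) + 201 = 99·14.5/33.4 + 201 ≈ 243.98 → 244.
Site G: row 281.4–314.8 (AQI 201–300). (300−201)·(292.3−281.4)/(314.8−281.4) + 201 = 99·10.9/33.4 + 201 ≈ 233.31 → 233.
Site F: 92.3 lies in 78.9–148.7, so I_lo=51, I_hi=100, C_lo=78.9, C_hi=148.7.
(100−51)/(148.7−78.9) × (92.3−78.9) + 51 = 49/69.8 × 13.4 + 51 ≈ 60.41 → 60.
Site H 317.4: bracket 314.9–382.6 → index 301–500; slope 199/67.7, offset 2.5.
AQI = 301 + 199/67.7·2.5 ≈ 308.35 ⇒ 308.
Site C 203.6: bracket 148.8–206.3 → index 101–150; slope 49/57.5, offset 54.8.
AQI = 101 + 49/57.5·54.8 ≈ 147.70 ⇒ 148.
AQIs: Site D=244, Site G=233, Site F=60, Site H=308, Site C=148. Sum = 244 + 233 + 60 + 308 + 148 = 993.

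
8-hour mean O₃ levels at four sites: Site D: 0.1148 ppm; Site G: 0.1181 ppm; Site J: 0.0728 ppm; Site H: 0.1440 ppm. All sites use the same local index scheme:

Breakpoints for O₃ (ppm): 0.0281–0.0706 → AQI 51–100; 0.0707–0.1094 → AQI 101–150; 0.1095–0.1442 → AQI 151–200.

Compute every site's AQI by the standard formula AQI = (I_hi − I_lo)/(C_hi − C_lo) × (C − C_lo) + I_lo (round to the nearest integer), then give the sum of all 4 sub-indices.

Site D: 0.1148 lies in 0.1095–0.1442, so I_lo=151, I_hi=200, C_lo=0.1095, C_hi=0.1442.
(200−151)/(0.1442−0.1095) × (0.1148−0.1095) + 151 = 49/0.0347 × 0.0053 + 151 ≈ 158.48 → 158.
Site G: 0.1181 ∈ [0.1095, 0.1442] ↔ index [151, 200].
151 + (0.1181−0.1095)·(200−151)/(0.1442−0.1095) = 151 + 0.0086·49/0.0347 ≈ 163.14, so AQI = 163.
Site J: 0.0728 ∈ [0.0707, 0.1094] ↔ index [101, 150].
101 + (0.0728−0.0707)·(150−101)/(0.1094−0.0707) = 101 + 0.0021·49/0.0387 ≈ 103.66, so AQI = 104.
Site H: 0.1440 lies in 0.1095–0.1442, so I_lo=151, I_hi=200, C_lo=0.1095, C_hi=0.1442.
(200−151)/(0.1442−0.1095) × (0.1440−0.1095) + 151 = 49/0.0347 × 0.0345 + 151 ≈ 199.72 → 200.
AQIs: Site D=158, Site G=163, Site J=104, Site H=200. Sum = 158 + 163 + 104 + 200 = 625.

625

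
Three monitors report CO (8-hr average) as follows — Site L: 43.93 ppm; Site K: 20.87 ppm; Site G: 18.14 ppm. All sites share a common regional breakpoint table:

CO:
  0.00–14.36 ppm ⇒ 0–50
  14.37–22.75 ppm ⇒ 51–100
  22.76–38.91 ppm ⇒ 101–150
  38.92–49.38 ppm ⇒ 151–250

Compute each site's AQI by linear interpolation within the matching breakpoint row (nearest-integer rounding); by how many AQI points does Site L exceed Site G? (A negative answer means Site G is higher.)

125

Site L 43.93: bracket 38.92–49.38 → index 151–250; slope 99/10.46, offset 5.01.
AQI = 151 + 99/10.46·5.01 ≈ 198.42 ⇒ 198.
Site K 20.87: bracket 14.37–22.75 → index 51–100; slope 49/8.38, offset 6.50.
AQI = 51 + 49/8.38·6.50 ≈ 89.01 ⇒ 89.
Site G 18.14: bracket 14.37–22.75 → index 51–100; slope 49/8.38, offset 3.77.
AQI = 51 + 49/8.38·3.77 ≈ 73.04 ⇒ 73.
AQIs: Site L=198, Site K=89, Site G=73. Site L (198) − Site G (73) = 125.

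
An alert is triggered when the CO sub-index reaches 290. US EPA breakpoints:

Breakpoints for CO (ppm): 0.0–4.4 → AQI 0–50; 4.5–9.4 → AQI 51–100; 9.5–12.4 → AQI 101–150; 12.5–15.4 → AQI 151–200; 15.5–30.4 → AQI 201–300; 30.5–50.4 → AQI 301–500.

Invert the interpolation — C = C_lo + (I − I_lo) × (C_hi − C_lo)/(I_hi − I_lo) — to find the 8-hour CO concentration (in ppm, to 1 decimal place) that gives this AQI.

28.9

AQI 290 lies in the 201–300 band, which corresponds to 15.5–30.4 ppm.
C = 15.5 + (290−201)×(30.4−15.5)/(300−201) = 15.5 + 89×14.9/99 ≈ 28.895 ppm → 28.9 ppm to 1 dp.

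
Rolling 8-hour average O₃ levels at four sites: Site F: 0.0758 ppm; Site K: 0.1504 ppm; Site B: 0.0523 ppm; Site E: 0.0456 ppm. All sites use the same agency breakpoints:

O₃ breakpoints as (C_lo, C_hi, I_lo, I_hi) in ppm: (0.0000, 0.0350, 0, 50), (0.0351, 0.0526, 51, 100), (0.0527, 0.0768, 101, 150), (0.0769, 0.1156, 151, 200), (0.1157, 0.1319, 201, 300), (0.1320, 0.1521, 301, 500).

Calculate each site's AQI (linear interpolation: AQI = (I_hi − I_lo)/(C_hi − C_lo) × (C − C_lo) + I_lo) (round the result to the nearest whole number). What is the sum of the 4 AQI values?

810

Site F: row 0.0527–0.0768 (AQI 101–150). (150−101)·(0.0758−0.0527)/(0.0768−0.0527) + 101 = 49·0.0231/0.0241 + 101 ≈ 147.97 → 148.
Site K: row 0.1320–0.1521 (AQI 301–500). (500−301)·(0.1504−0.1320)/(0.1521−0.1320) + 301 = 199·0.0184/0.0201 + 301 ≈ 483.17 → 483.
Site B: row 0.0351–0.0526 (AQI 51–100). (100−51)·(0.0523−0.0351)/(0.0526−0.0351) + 51 = 49·0.0172/0.0175 + 51 ≈ 99.16 → 99.
Site E: row 0.0351–0.0526 (AQI 51–100). (100−51)·(0.0456−0.0351)/(0.0526−0.0351) + 51 = 49·0.0105/0.0175 + 51 ≈ 80.40 → 80.
AQIs: Site F=148, Site K=483, Site B=99, Site E=80. Sum = 148 + 483 + 99 + 80 = 810.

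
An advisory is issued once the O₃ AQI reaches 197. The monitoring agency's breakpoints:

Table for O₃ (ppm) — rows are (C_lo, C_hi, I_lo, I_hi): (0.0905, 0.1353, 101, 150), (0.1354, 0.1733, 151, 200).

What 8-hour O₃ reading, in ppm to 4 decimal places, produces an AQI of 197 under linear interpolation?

AQI 197 lies in the 151–200 band, which corresponds to 0.1354–0.1733 ppm.
C = 0.1354 + (197−151)×(0.1733−0.1354)/(200−151) = 0.1354 + 46×0.0379/49 ≈ 0.170980 ppm → 0.1710 ppm to 4 dp.

0.1710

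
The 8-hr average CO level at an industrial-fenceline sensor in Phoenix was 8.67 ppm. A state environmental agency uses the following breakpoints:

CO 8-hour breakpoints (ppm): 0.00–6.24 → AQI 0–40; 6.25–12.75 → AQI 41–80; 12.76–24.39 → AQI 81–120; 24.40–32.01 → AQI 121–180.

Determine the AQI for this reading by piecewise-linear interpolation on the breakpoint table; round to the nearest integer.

56

CO: row 6.25–12.75 (AQI 41–80). (80−41)·(8.67−6.25)/(12.75−6.25) + 41 = 39·2.42/6.50 + 41 ≈ 55.52 → 56.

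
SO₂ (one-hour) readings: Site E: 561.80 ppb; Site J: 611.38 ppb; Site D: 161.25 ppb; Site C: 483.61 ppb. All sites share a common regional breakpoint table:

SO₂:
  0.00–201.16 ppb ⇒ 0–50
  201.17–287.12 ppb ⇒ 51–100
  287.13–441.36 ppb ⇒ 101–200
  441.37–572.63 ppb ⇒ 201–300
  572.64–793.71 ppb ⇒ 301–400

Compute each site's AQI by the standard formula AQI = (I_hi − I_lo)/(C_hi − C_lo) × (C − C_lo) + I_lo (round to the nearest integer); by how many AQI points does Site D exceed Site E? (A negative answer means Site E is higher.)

-252

Site E 561.80: bracket 441.37–572.63 → index 201–300; slope 99/131.26, offset 120.43.
AQI = 201 + 99/131.26·120.43 ≈ 291.83 ⇒ 292.
Site J 611.38: bracket 572.64–793.71 → index 301–400; slope 99/221.07, offset 38.74.
AQI = 301 + 99/221.07·38.74 ≈ 318.35 ⇒ 318.
Site D: 161.25 ∈ [0.00, 201.16] ↔ index [0, 50].
0 + (161.25−0.00)·(50−0)/(201.16−0.00) = 0 + 161.25·50/201.16 ≈ 40.08, so AQI = 40.
Site C 483.61: bracket 441.37–572.63 → index 201–300; slope 99/131.26, offset 42.24.
AQI = 201 + 99/131.26·42.24 ≈ 232.86 ⇒ 233.
AQIs: Site E=292, Site J=318, Site D=40, Site C=233. Site D (40) − Site E (292) = -252.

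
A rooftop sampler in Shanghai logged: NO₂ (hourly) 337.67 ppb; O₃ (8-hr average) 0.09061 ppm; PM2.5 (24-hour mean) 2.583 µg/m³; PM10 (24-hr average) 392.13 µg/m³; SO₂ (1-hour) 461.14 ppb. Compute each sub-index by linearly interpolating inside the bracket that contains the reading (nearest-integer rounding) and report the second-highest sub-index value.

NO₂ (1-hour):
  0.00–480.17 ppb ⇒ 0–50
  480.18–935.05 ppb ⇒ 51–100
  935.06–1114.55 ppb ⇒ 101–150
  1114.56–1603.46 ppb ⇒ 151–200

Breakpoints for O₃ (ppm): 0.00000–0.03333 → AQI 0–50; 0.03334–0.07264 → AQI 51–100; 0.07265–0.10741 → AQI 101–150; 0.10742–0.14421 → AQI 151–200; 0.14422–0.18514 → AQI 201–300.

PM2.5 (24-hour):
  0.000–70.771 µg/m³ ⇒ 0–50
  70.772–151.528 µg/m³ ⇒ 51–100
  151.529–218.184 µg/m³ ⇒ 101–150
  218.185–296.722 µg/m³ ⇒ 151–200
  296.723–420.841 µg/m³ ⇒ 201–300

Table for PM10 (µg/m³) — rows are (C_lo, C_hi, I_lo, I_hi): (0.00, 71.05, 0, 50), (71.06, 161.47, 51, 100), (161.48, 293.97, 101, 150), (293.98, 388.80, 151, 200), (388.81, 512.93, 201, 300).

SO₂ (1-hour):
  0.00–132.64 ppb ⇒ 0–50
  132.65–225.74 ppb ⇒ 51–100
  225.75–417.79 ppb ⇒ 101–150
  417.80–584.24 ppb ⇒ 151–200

164

NO₂: 337.67 lies in 0.00–480.17, so I_lo=0, I_hi=50, C_lo=0.00, C_hi=480.17.
(50−0)/(480.17−0.00) × (337.67−0.00) + 0 = 50/480.17 × 337.67 + 0 ≈ 35.16 → 35.
O₃ 0.09061: bracket 0.07265–0.10741 → index 101–150; slope 49/0.03476, offset 0.01796.
AQI = 101 + 49/0.03476·0.01796 ≈ 126.32 ⇒ 126.
PM2.5: row 0.000–70.771 (AQI 0–50). (50−0)·(2.583−0.000)/(70.771−0.000) + 0 = 50·2.583/70.771 + 0 ≈ 1.82 → 2.
PM10: 392.13 lies in 388.81–512.93, so I_lo=201, I_hi=300, C_lo=388.81, C_hi=512.93.
(300−201)/(512.93−388.81) × (392.13−388.81) + 201 = 99/124.12 × 3.32 + 201 ≈ 203.65 → 204.
SO₂: 461.14 lies in 417.80–584.24, so I_lo=151, I_hi=200, C_lo=417.80, C_hi=584.24.
(200−151)/(584.24−417.80) × (461.14−417.80) + 151 = 49/166.44 × 43.34 + 151 ≈ 163.76 → 164.
Sub-indices: NO₂→35, O₃→126, PM2.5→2, PM10→204, SO₂→164. Ranked high→low: 204, 164, 126, 35, 2. Second-highest sub-index = 164.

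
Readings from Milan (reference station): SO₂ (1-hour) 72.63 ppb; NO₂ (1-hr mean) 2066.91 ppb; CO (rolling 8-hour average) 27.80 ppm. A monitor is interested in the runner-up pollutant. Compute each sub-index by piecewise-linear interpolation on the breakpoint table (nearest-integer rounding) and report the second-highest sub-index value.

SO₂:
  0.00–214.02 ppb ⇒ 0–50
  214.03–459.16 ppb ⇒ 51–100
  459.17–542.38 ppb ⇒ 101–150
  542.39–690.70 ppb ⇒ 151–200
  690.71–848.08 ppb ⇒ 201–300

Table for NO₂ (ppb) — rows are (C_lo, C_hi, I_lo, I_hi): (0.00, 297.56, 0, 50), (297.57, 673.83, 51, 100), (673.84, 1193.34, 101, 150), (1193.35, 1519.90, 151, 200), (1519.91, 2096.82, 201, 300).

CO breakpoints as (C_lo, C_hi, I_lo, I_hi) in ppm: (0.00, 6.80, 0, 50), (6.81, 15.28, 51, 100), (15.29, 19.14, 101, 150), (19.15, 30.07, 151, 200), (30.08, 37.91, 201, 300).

SO₂ 72.63: bracket 0.00–214.02 → index 0–50; slope 50/214.02, offset 72.63.
AQI = 0 + 50/214.02·72.63 ≈ 16.97 ⇒ 17.
NO₂: row 1519.91–2096.82 (AQI 201–300). (300−201)·(2066.91−1519.91)/(2096.82−1519.91) + 201 = 99·547.00/576.91 + 201 ≈ 294.87 → 295.
CO: row 19.15–30.07 (AQI 151–200). (200−151)·(27.80−19.15)/(30.07−19.15) + 151 = 49·8.65/10.92 + 151 ≈ 189.81 → 190.
Sub-indices: SO₂→17, NO₂→295, CO→190. Ranked high→low: 295, 190, 17. Second-highest sub-index = 190.

190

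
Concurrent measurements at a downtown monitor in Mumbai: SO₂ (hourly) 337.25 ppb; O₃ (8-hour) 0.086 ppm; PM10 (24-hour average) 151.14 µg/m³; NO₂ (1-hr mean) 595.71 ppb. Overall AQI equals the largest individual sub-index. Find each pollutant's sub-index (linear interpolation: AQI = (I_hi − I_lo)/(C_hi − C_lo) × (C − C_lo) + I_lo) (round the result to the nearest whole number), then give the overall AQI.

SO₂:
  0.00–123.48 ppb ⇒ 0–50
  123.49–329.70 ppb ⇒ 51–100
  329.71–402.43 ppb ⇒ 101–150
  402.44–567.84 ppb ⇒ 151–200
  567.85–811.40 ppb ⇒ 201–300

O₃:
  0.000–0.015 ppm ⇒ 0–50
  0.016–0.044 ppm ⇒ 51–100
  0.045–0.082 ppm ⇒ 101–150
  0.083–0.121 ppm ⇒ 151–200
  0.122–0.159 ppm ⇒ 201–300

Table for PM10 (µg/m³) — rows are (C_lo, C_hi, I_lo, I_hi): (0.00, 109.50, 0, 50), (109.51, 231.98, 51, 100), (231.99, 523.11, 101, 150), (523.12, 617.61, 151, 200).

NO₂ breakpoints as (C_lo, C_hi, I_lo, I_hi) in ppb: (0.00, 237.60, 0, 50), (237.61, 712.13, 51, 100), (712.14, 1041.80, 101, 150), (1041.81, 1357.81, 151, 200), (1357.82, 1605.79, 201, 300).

155

SO₂ 337.25: bracket 329.71–402.43 → index 101–150; slope 49/72.72, offset 7.54.
AQI = 101 + 49/72.72·7.54 ≈ 106.08 ⇒ 106.
O₃: row 0.083–0.121 (AQI 151–200). (200−151)·(0.086−0.083)/(0.121−0.083) + 151 = 49·0.003/0.038 + 151 ≈ 154.87 → 155.
PM10: row 109.51–231.98 (AQI 51–100). (100−51)·(151.14−109.51)/(231.98−109.51) + 51 = 49·41.63/122.47 + 51 ≈ 67.66 → 68.
NO₂: 595.71 lies in 237.61–712.13, so I_lo=51, I_hi=100, C_lo=237.61, C_hi=712.13.
(100−51)/(712.13−237.61) × (595.71−237.61) + 51 = 49/474.52 × 358.10 + 51 ≈ 87.98 → 88.
Sub-indices: SO₂→106, O₃→155, PM10→68, NO₂→88. Overall AQI = max = 155; dominant pollutant is O₃.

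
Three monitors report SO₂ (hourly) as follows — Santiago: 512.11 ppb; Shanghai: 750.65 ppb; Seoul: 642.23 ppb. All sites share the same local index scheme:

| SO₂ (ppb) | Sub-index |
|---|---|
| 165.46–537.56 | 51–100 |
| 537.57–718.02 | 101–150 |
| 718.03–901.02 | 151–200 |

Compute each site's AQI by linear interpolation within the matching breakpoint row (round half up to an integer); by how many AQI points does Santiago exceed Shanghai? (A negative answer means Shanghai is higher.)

-63

Santiago 512.11: bracket 165.46–537.56 → index 51–100; slope 49/372.10, offset 346.65.
AQI = 51 + 49/372.10·346.65 ≈ 96.65 ⇒ 97.
Shanghai: 750.65 ∈ [718.03, 901.02] ↔ index [151, 200].
151 + (750.65−718.03)·(200−151)/(901.02−718.03) = 151 + 32.62·49/182.99 ≈ 159.73, so AQI = 160.
Seoul: row 537.57–718.02 (AQI 101–150). (150−101)·(642.23−537.57)/(718.02−537.57) + 101 = 49·104.66/180.45 + 101 ≈ 129.42 → 129.
AQIs: Santiago=97, Shanghai=160, Seoul=129. Santiago (97) − Shanghai (160) = -63.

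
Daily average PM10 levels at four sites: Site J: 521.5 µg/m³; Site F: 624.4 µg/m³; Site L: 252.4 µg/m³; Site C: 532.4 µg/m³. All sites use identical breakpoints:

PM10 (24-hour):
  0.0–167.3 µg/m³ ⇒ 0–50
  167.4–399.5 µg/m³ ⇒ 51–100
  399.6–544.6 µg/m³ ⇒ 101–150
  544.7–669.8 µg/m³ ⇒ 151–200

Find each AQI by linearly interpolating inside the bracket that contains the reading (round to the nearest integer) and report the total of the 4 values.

539

Site J: 521.5 lies in 399.6–544.6, so I_lo=101, I_hi=150, C_lo=399.6, C_hi=544.6.
(150−101)/(544.6−399.6) × (521.5−399.6) + 101 = 49/145.0 × 121.9 + 101 ≈ 142.19 → 142.
Site F: row 544.7–669.8 (AQI 151–200). (200−151)·(624.4−544.7)/(669.8−544.7) + 151 = 49·79.7/125.1 + 151 ≈ 182.22 → 182.
Site L 252.4: bracket 167.4–399.5 → index 51–100; slope 49/232.1, offset 85.0.
AQI = 51 + 49/232.1·85.0 ≈ 68.94 ⇒ 69.
Site C: 532.4 ∈ [399.6, 544.6] ↔ index [101, 150].
101 + (532.4−399.6)·(150−101)/(544.6−399.6) = 101 + 132.8·49/145.0 ≈ 145.88, so AQI = 146.
AQIs: Site J=142, Site F=182, Site L=69, Site C=146. Sum = 142 + 182 + 69 + 146 = 539.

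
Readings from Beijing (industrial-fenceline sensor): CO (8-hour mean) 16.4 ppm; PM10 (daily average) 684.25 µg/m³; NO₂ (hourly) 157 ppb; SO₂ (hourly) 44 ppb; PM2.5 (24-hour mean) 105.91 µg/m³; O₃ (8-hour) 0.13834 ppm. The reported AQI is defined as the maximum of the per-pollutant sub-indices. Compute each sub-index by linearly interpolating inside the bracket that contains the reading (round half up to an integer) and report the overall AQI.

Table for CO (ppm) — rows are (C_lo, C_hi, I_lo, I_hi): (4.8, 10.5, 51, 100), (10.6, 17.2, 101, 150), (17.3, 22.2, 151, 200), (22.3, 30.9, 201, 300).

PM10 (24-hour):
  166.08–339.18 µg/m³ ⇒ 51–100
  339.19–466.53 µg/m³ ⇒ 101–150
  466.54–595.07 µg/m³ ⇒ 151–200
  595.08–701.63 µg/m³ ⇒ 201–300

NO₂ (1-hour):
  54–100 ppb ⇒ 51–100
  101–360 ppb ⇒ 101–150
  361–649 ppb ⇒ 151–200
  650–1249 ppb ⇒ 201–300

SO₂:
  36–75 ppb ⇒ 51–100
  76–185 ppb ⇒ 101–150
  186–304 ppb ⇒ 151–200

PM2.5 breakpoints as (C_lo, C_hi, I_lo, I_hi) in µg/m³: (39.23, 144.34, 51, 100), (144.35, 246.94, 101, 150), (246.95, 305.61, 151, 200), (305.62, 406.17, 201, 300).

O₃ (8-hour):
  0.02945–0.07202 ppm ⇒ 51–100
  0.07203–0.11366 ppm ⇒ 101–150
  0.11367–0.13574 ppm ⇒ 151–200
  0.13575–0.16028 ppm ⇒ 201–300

CO: 16.4 lies in 10.6–17.2, so I_lo=101, I_hi=150, C_lo=10.6, C_hi=17.2.
(150−101)/(17.2−10.6) × (16.4−10.6) + 101 = 49/6.6 × 5.8 + 101 ≈ 144.06 → 144.
PM10: 684.25 lies in 595.08–701.63, so I_lo=201, I_hi=300, C_lo=595.08, C_hi=701.63.
(300−201)/(701.63−595.08) × (684.25−595.08) + 201 = 99/106.55 × 89.17 + 201 ≈ 283.85 → 284.
NO₂: row 101–360 (AQI 101–150). (150−101)·(157−101)/(360−101) + 101 = 49·56/259 + 101 ≈ 111.59 → 112.
SO₂: 44 lies in 36–75, so I_lo=51, I_hi=100, C_lo=36, C_hi=75.
(100−51)/(75−36) × (44−36) + 51 = 49/39 × 8 + 51 ≈ 61.05 → 61.
PM2.5 105.91: bracket 39.23–144.34 → index 51–100; slope 49/105.11, offset 66.68.
AQI = 51 + 49/105.11·66.68 ≈ 82.08 ⇒ 82.
O₃: 0.13834 ∈ [0.13575, 0.16028] ↔ index [201, 300].
201 + (0.13834−0.13575)·(300−201)/(0.16028−0.13575) = 201 + 0.00259·99/0.02453 ≈ 211.45, so AQI = 211.
Sub-indices: CO→144, PM10→284, NO₂→112, SO₂→61, PM2.5→82, O₃→211. Overall AQI = max = 284; dominant pollutant is PM10.

284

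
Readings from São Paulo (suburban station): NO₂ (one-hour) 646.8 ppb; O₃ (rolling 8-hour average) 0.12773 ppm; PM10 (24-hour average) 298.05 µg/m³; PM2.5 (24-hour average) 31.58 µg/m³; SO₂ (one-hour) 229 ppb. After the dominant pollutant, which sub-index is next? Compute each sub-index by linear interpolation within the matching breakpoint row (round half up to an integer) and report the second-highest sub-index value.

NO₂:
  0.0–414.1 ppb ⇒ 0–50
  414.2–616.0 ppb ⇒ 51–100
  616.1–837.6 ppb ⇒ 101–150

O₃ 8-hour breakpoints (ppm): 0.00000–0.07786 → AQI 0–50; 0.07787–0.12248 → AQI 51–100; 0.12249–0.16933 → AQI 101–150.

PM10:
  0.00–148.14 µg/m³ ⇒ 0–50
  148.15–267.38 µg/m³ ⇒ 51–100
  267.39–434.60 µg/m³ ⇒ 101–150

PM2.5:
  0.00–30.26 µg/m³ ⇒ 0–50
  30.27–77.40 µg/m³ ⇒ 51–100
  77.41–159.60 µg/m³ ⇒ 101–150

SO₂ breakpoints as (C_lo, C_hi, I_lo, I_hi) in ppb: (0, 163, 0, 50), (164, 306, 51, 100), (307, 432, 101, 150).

108

NO₂: 646.8 lies in 616.1–837.6, so I_lo=101, I_hi=150, C_lo=616.1, C_hi=837.6.
(150−101)/(837.6−616.1) × (646.8−616.1) + 101 = 49/221.5 × 30.7 + 101 ≈ 107.79 → 108.
O₃: row 0.12249–0.16933 (AQI 101–150). (150−101)·(0.12773−0.12249)/(0.16933−0.12249) + 101 = 49·0.00524/0.04684 + 101 ≈ 106.48 → 106.
PM10: 298.05 lies in 267.39–434.60, so I_lo=101, I_hi=150, C_lo=267.39, C_hi=434.60.
(150−101)/(434.60−267.39) × (298.05−267.39) + 101 = 49/167.21 × 30.66 + 101 ≈ 109.98 → 110.
PM2.5: 31.58 lies in 30.27–77.40, so I_lo=51, I_hi=100, C_lo=30.27, C_hi=77.40.
(100−51)/(77.40−30.27) × (31.58−30.27) + 51 = 49/47.13 × 1.31 + 51 ≈ 52.36 → 52.
SO₂ 229: bracket 164–306 → index 51–100; slope 49/142, offset 65.
AQI = 51 + 49/142·65 ≈ 73.43 ⇒ 73.
Sub-indices: NO₂→108, O₃→106, PM10→110, PM2.5→52, SO₂→73. Ranked high→low: 110, 108, 106, 73, 52. Second-highest sub-index = 108.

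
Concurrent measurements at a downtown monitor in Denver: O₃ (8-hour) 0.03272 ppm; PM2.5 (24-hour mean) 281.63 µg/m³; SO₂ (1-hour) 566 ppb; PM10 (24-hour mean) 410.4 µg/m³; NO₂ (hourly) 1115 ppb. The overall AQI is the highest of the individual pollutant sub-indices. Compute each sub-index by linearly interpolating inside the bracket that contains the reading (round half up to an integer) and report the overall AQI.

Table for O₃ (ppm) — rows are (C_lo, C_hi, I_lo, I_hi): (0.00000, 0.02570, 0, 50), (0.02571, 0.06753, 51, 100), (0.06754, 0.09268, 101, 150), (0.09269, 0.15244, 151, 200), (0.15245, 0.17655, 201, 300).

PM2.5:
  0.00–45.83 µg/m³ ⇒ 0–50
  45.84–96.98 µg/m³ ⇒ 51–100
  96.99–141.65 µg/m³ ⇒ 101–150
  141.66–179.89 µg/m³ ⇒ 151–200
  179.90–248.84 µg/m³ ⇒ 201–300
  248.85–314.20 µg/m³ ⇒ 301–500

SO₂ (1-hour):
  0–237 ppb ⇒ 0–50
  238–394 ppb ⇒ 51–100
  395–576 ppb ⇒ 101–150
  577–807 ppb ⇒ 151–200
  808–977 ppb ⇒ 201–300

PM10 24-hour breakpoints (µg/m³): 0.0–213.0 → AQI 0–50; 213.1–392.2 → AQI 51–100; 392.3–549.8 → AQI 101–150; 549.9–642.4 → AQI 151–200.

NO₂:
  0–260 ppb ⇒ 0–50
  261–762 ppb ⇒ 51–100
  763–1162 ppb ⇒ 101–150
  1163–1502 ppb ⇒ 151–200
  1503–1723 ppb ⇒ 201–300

401

O₃: row 0.02571–0.06753 (AQI 51–100). (100−51)·(0.03272−0.02571)/(0.06753−0.02571) + 51 = 49·0.00701/0.04182 + 51 ≈ 59.21 → 59.
PM2.5: row 248.85–314.20 (AQI 301–500). (500−301)·(281.63−248.85)/(314.20−248.85) + 301 = 199·32.78/65.35 + 301 ≈ 400.82 → 401.
SO₂: 566 lies in 395–576, so I_lo=101, I_hi=150, C_lo=395, C_hi=576.
(150−101)/(576−395) × (566−395) + 101 = 49/181 × 171 + 101 ≈ 147.29 → 147.
PM10 410.4: bracket 392.3–549.8 → index 101–150; slope 49/157.5, offset 18.1.
AQI = 101 + 49/157.5·18.1 ≈ 106.63 ⇒ 107.
NO₂: 1115 lies in 763–1162, so I_lo=101, I_hi=150, C_lo=763, C_hi=1162.
(150−101)/(1162−763) × (1115−763) + 101 = 49/399 × 352 + 101 ≈ 144.23 → 144.
Sub-indices: O₃→59, PM2.5→401, SO₂→147, PM10→107, NO₂→144. Overall AQI = max = 401; dominant pollutant is PM2.5.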